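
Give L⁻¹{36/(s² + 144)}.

This is the form c·a/(s² + a²) with a = 12, c = 3. L⁻¹ = 3·sin(12t)

Final answer: 3·sin(12t)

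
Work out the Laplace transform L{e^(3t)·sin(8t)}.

L{e^(at)·sin(ωt)} = ω/((s-a)² + ω²), so L{e^(3t)·sin(8t)} = 8/((s-3)² + 64)

Final answer: 8/((s-3)² + 64)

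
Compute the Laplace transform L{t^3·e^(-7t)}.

L{t^n·e^(at)} = n!/(s-a)^(n+1), so L{t^3·e^(-7t)} = 6/(s+7)^4

Final answer: 6/(s+7)^4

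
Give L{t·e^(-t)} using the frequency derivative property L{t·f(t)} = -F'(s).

L{e^(-t)} = 1/(s+1). By frequency derivative: L{t·e^(-t)} = -d/ds[1/(s+1)] = -(-1)/(s+1)² = 1/(s+1)²

Final answer: 1/(s+1)²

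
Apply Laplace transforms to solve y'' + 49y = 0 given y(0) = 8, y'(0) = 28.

L{y''} + 49L{y} = 0. s²Y - 8s - 28 + 49Y = 0. Y(s² + 49) = 8s + 28. Y = (8s + 28)/(s² + 49). Inverting: y(t) = 8cos(7t) + 4sin(7t)

Final answer: y(t) = 8cos(7t) + 4sin(7t)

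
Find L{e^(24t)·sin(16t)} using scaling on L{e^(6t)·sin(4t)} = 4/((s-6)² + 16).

Scaling with a=4: L{e^(24t)·sin(16t)} = (1/4) · 4/((s/4-6)² + 16). Simplifying: 16/((s-24)² + 256)

Final answer: 16/((s-24)² + 256)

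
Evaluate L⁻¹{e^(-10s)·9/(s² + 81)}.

L⁻¹{9/(s² + 81)} = sin(9t). By the time shift theorem, L⁻¹{e^(-as)F(s)} = u(t-a)f(t-a) with a=10, so L⁻¹{e^(-10s)·9/(s² + 81)} = u(t-10)·sin(9(t-10))

Final answer: u(t-10)·sin(9(t-10))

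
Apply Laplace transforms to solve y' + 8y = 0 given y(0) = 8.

L{y'} + 8L{y} = 0. sY - 8 + 8Y = 0. Y(s+8) = 8. Y = 8/(s+8)

Final answer: y(t) = 8e^(-8t)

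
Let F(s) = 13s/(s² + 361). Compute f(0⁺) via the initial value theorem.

f(0⁺) = lim_{s→∞} s·13s/(s² + 361) = lim_{s→∞} 13s²/(s² + 361) = 13

Final answer: 13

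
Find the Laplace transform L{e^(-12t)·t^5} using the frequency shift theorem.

L{e^(at)·t^n} = n!/(s-a)^(n+1), so L{e^(-12t)·t^5} = 120/(s+12)^6

Final answer: 120/(s+12)^6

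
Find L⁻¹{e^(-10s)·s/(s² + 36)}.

L⁻¹{s/(s² + 36)} = cos(6t). By the time shift theorem, L⁻¹{e^(-as)F(s)} = u(t-a)f(t-a) with a=10, so L⁻¹{e^(-10s)·s/(s² + 36)} = u(t-10)·cos(6(t-10))

Final answer: u(t-10)·cos(6(t-10))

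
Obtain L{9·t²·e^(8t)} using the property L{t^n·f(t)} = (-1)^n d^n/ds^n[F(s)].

L{e^(8t)} = 1/(s-8). d/ds[1/(s-8)] = -1/(s-8)². d²/ds²[1/(s-8)] = 2/(s-8)³. So L{t²·e^(8t)} = (-1)² · 2/(s-8)³ = 2/(s-8)³. Then L{9·t²·e^(8t)} = 9·2/(s-8)³ = 18/(s-8)³

Final answer: 18/(s-8)³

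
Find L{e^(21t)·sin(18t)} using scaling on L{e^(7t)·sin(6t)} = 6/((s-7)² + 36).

Scaling with a=3: L{e^(21t)·sin(18t)} = (1/3) · 6/((s/3-7)² + 36). Simplifying: 18/((s-21)² + 324)

Final answer: 18/((s-21)² + 324)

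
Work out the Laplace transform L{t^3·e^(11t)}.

L{t^n·e^(at)} = n!/(s-a)^(n+1), so L{t^3·e^(11t)} = 6/(s-11)^4

Final answer: 6/(s-11)^4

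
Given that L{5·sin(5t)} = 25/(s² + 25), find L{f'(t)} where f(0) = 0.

L{f'(t)} = s·F(s) - f(0) = s·25/(s² + 25) - 0 = 25s/(s² + 25)

Final answer: 25s/(s² + 25)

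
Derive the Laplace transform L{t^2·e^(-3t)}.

L{t^n·e^(at)} = n!/(s-a)^(n+1), so L{t^2·e^(-3t)} = 2/(s+3)^3

Final answer: 2/(s+3)^3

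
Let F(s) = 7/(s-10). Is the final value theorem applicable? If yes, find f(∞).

sF(s) = 7s/(s-10) has a pole at s = 10 in the right half-plane. Theorem does NOT apply (unstable system; f(t) = 7·e^(10t) grows without bound).

Final answer: Not applicable (unstable)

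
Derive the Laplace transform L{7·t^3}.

L{t^n} = n!/s^(n+1), so L{t^3} = 6/s^4. Then L{7·t^3} = 7·6/s^4 = 42/s^4

Final answer: 42/s^4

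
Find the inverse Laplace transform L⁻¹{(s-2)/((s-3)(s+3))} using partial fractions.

Using partial fractions, f(t) = (e^(3t) + 5e^(-3t))/6

Final answer: (e^(3t) + 5e^(-3t))/6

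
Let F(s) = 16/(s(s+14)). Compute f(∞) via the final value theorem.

f(∞) = lim_{s→0} s·16/(s(s+14)) = lim_{s→0} 16/(s+14) = 16/14 = 8/7

Final answer: 8/7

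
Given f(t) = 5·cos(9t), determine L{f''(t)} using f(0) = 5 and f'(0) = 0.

F(s) = 5s/(s² + 81). L{f''(t)} = s²F(s) - sf(0) - f'(0) = 5s³/(s² + 81) - 5s = (5s³ - 5s(s² + 81))/(s² + 81) = -405s/(s² + 81)

Final answer: -405s/(s² + 81)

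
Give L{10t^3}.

L{t^n} = n!/s^(n+1). So L{10t^3} = 10·3!/s^4 = 60/s^4

Final answer: 60/s^4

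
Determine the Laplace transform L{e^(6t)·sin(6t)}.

L{e^(at)·sin(ωt)} = ω/((s-a)² + ω²), so L{e^(6t)·sin(6t)} = 6/((s-6)² + 36)

Final answer: 6/((s-6)² + 36)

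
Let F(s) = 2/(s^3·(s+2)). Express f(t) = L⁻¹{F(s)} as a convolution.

2/(s^3·(s+2)) = (2/s^3)·(1/(s+2)) = L{t^2}·L{e^(-2t)}. So f(t) = t^2*e^(-2t) = ∫₀ᵗ τ^2·e^(-2(t-τ)) dτ

Final answer: ∫₀ᵗ τ^2·e^(-2(t-τ)) dτ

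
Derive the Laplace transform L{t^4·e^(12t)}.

L{t^n·e^(at)} = n!/(s-a)^(n+1), so L{t^4·e^(12t)} = 24/(s-12)^5

Final answer: 24/(s-12)^5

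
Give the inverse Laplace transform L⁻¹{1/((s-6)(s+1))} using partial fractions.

Decompose: A/(s-6) + B/(s+1). A = 1/7, B = -1/7. f(t) = (e^(6t) - e^(-t))/7

Final answer: (e^(6t) - e^(-t))/7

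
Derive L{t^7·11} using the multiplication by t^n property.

L{11} = 11/s. d^1/ds^1[1/s] = -1/s². d^2/ds^2[1/s] = 2/s^3. d^3/ds^3[1/s] = -6/s^4. d^4/ds^4[1/s] = 24/s^5. d^5/ds^5[1/s] = -120/s^6. d^6/ds^6[1/s] = 720/s^7. d^7/ds^7[1/s] = -5040/s^8. So L{t^7} = (-1)^{7}·-5040/s^8 = 5040/s^8. Then L{t^7·11} = 11·5040/s^8 = 55440/s^8

Final answer: 55440/s^8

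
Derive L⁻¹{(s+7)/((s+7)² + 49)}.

Using frequency shift: L⁻¹{(s-a)/((s-a)² + b²)} = e^(at)cos(bt). Here a=-7, b=7

Final answer: e^(-7t)·cos(7t)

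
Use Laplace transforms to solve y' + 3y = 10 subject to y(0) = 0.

sY + 3Y = 10/s. Y = 10/(s(s+3)). Partial fractions: Y = 10/3/s - 10/3/(s+3)

Final answer: y(t) = 10/3(1 - e^(-3t))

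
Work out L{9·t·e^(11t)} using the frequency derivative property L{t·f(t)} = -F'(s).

L{e^(11t)} = 1/(s-11). By frequency derivative: L{t·e^(11t)} = -d/ds[1/(s-11)] = -(-1)/(s-11)² = 1/(s-11)². Then L{9·t·e^(11t)} = 9·1/(s-11)² = 9/(s-11)²

Final answer: 9/(s-11)²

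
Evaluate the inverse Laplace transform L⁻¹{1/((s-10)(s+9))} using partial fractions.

Decompose: A/(s-10) + B/(s+9). A = 1/19, B = -1/19. f(t) = (e^(10t) - e^(-9t))/19

Final answer: (e^(10t) - e^(-9t))/19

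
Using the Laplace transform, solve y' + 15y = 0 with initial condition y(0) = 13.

L{y'} + 15L{y} = 0. sY - 13 + 15Y = 0. Y(s+15) = 13. Y = 13/(s+15)

Final answer: y(t) = 13e^(-15t)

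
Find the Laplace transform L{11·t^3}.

L{t^n} = n!/s^(n+1), so L{t^3} = 6/s^4. Then L{11·t^3} = 11·6/s^4 = 66/s^4

Final answer: 66/s^4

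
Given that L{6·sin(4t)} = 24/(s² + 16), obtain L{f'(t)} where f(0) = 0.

L{f'(t)} = s·F(s) - f(0) = s·24/(s² + 16) - 0 = 24s/(s² + 16)

Final answer: 24s/(s² + 16)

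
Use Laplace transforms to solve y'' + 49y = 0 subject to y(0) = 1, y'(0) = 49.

L{y''} + 49L{y} = 0. s²Y - s - 49 + 49Y = 0. Y(s² + 49) = s + 49. Y = (s + 49)/(s² + 49). Inverting: y(t) = cos(7t) + 7sin(7t)

Final answer: y(t) = cos(7t) + 7sin(7t)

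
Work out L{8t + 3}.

L{8t + 3} = 8·L{t} + 3·L{1} = 8/s² + 3/s

Final answer: 8/s² + 3/s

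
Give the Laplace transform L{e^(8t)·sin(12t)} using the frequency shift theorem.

Frequency shift: L{e^(at)f(t)} = F(s-a). L{e^(8t)·sin(12t)} = 12/((s-8)² + 144)

Final answer: 12/((s-8)² + 144)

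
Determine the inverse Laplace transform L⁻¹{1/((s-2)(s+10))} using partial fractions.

Decompose: A/(s-2) + B/(s+10). A = 1/12, B = -1/12. f(t) = (e^(2t) - e^(-10t))/12

Final answer: (e^(2t) - e^(-10t))/12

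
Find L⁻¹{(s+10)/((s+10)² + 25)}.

Using frequency shift: L⁻¹{(s-a)/((s-a)² + b²)} = e^(at)cos(bt). Here a=-10, b=5

Final answer: e^(-10t)·cos(5t)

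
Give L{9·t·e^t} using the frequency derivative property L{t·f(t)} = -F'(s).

L{e^t} = 1/(s-1). By frequency derivative: L{t·e^t} = -d/ds[1/(s-1)] = -(-1)/(s-1)² = 1/(s-1)². Then L{9·t·e^t} = 9·1/(s-1)² = 9/(s-1)²

Final answer: 9/(s-1)²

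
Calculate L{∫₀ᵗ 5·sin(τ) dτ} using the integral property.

L{∫₀ᵗ f(τ)dτ} = F(s)/s with F(s) = 5/(s² + 1), so the result is (5/(s² + 1))/s = 5/(s(s² + 1))

Final answer: 5/(s(s² + 1))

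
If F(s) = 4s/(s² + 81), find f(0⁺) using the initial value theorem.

f(0⁺) = lim_{s→∞} s·4s/(s² + 81) = lim_{s→∞} 4s²/(s² + 81) = 4

Final answer: 4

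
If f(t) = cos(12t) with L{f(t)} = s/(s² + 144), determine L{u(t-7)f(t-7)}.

Time shift theorem: L{u(t-a)f(t-a)} = e^(-as)F(s). Here a=7, F(s) = s/(s² + 144), so L{u(t-7)f(t-7)} = e^(-7s)·s/(s² + 144)

Final answer: e^(-7s)·s/(s² + 144)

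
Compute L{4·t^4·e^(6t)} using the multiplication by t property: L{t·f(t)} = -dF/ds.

Using L{t^n·e^(at)} = n!/(s-a)^(n+1), L{t^4·e^(6t)} = 24/(s-6)^5, so L{4·t^4·e^(6t)} = 4·24/(s-6)^5 = 96/(s-6)^5

Final answer: 96/(s-6)^5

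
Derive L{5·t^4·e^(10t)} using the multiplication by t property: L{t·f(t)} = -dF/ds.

Using L{t^n·e^(at)} = n!/(s-a)^(n+1), L{t^4·e^(10t)} = 24/(s-10)^5, so L{5·t^4·e^(10t)} = 5·24/(s-10)^5 = 120/(s-10)^5

Final answer: 120/(s-10)^5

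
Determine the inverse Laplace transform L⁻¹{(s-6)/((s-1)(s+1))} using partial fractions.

Using partial fractions, f(t) = (-5e^t + 7e^(-t))/2

Final answer: (-5e^t + 7e^(-t))/2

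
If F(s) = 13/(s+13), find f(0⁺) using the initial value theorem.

f(0⁺) = lim_{s→∞} s·13/(s+13) = lim_{s→∞} 13s/(s+13) = 13

Final answer: 13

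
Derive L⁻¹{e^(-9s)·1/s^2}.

L⁻¹{1/s^2} = t. By the time shift theorem, L⁻¹{e^(-as)F(s)} = u(t-a)f(t-a) with a=9, so L⁻¹{e^(-9s)·1/s^2} = u(t-9)·(t-9)

Final answer: u(t-9)·(t-9)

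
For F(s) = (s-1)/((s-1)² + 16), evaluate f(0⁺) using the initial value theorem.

f(0⁺) = lim_{s→∞} sF(s) = lim_{s→∞} s(s-1)/((s-1)² + 16) = 1

Final answer: 1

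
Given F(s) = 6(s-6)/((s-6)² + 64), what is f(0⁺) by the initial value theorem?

f(0⁺) = lim_{s→∞} sF(s) = lim_{s→∞} 6s(s-6)/((s-6)² + 64) = 6

Final answer: 6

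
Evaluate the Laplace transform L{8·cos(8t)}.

L{cos(ωt)} = s/(s² + ω²), so L{cos(8t)} = s/(s² + 64). Then L{8·cos(8t)} = 8·s/(s² + 64) = 8s/(s² + 64)

Final answer: 8s/(s² + 64)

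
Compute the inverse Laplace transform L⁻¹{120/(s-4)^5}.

L⁻¹{n!/(s-a)^(n+1)} = t^n·e^(at) with n=4, a=4. So L⁻¹{24/(s-4)^5} = t^4·e^(4t), and L⁻¹{120/(s-4)^5} = (120/24)·t^4·e^(4t) = 5·t^4·e^(4t)

Final answer: 5·t^4·e^(4t)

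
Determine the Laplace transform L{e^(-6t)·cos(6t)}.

L{e^(at)·cos(ωt)} = (s-a)/((s-a)² + ω²), so L{e^(-6t)·cos(6t)} = (s+6)/((s+6)² + 36)

Final answer: (s+6)/((s+6)² + 36)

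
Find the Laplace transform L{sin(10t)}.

L{sin(ωt)} = ω/(s² + ω²), so L{sin(10t)} = 10/(s² + 100)

Final answer: 10/(s² + 100)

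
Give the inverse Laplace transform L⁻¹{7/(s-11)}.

L⁻¹{1/(s-a)} = e^(at), so L⁻¹{1/(s-11)} = e^(11t), and L⁻¹{7/(s-11)} = 7·e^(11t)

Final answer: 7·e^(11t)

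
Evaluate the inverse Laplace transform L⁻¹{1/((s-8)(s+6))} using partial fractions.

Decompose: A/(s-8) + B/(s+6). A = 1/14, B = -1/14. f(t) = (e^(8t) - e^(-6t))/14

Final answer: (e^(8t) - e^(-6t))/14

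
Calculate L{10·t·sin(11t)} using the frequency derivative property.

L{sin(11t)} = 11/(s² + 121). By L{t·f(t)} = -F'(s): -d/ds[11/(s² + 121)] = -(11)·(-2s)/(s² + 121)² = 22s/(s² + 121)². Then L{10·t·sin(11t)} = 10·22s/(s² + 121)² = 220s/(s² + 121)²

Final answer: 220s/(s² + 121)²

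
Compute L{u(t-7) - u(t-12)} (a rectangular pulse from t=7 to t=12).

L{u(t-a)} = e^(-as)/s. L{u(t-7) - u(t-12)} = (e^(-7s) - e^(-12s))/s

Final answer: (e^(-7s) - e^(-12s))/s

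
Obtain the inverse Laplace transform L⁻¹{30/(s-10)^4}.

L⁻¹{n!/(s-a)^(n+1)} = t^n·e^(at) with n=3, a=10. So L⁻¹{6/(s-10)^4} = t^3·e^(10t), and L⁻¹{30/(s-10)^4} = (30/6)·t^3·e^(10t) = 5·t^3·e^(10t)

Final answer: 5·t^3·e^(10t)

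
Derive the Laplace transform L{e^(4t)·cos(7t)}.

L{e^(at)·cos(ωt)} = (s-a)/((s-a)² + ω²), so L{e^(4t)·cos(7t)} = (s-4)/((s-4)² + 49)

Final answer: (s-4)/((s-4)² + 49)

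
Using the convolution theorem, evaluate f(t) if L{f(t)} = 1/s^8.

1/s^8 = (1/s)·(1/s^7) = L{1}·L{t^6/720}. By convolution, f(t) = 1*t^6/720 = ∫₀ᵗ 1·τ^6/720 dτ = t^7/5040

Final answer: t^7/5040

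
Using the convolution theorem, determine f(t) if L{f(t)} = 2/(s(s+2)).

2/(s(s+2)) = (2/s)·(1/(s+2)) = L{2}·L{e^(-2t)}. By convolution, f(t) = 2*e^(-2t) = ∫₀ᵗ 2·e^(-2τ) dτ = 2·(1 - e^(-2t))/2

Final answer: 2·(1 - e^(-2t))/2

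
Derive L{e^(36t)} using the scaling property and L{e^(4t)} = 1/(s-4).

Using L{f(at)} = (1/a)F(s/a) with a=9 and f(t) = e^(4t): L{e^(36t)} = (1/9) · 1/((s/9)-4) = (1/9) · 9/(s-36) = 1/(s-36)

Final answer: 1/(s-36)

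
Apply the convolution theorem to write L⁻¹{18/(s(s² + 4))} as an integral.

18/(s(s² + 4)) = (1/s)·(18/(s² + 4)) = L{1}·L{9·sin(2t)}. So f(t) = 1*(9·sin(2t)) = ∫₀ᵗ 9·sin(2τ) dτ

Final answer: ∫₀ᵗ 9·sin(2τ) dτ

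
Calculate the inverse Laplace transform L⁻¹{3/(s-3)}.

L⁻¹{1/(s-a)} = e^(at), so L⁻¹{1/(s-3)} = e^(3t), and L⁻¹{3/(s-3)} = 3·e^(3t)

Final answer: 3·e^(3t)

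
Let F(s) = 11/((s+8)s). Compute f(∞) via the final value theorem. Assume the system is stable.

f(∞) = lim_{s→0} sF(s) = lim_{s→0} 11/(s+8) = 11/8

Final answer: 11/8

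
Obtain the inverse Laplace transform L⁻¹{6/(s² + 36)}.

L⁻¹{6/(s² + 36)} = sin(6t)

Final answer: sin(6t)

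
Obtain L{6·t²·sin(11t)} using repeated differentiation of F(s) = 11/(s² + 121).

F(s) = 11/(s² + 121). F'(s) = -22s/(s² + 121)². F''(s) = -22(121 - 3s²)/(s² + 121)³ = (66s² - 2662)/(s² + 121)³. So L{t²·sin(11t)} = (-1)² F''(s) = (66s² - 2662)/(s² + 121)³. Then L{6·t²·sin(11t)} = 6·(66s² - 2662)/(s² + 121)³ = (396s² - 15972)/(s² + 121)³

Final answer: (396s² - 15972)/(s² + 121)³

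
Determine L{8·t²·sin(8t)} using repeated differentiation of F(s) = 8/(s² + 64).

F(s) = 8/(s² + 64). F'(s) = -16s/(s² + 64)². F''(s) = -16(64 - 3s²)/(s² + 64)³ = (48s² - 1024)/(s² + 64)³. So L{t²·sin(8t)} = (-1)² F''(s) = (48s² - 1024)/(s² + 64)³. Then L{8·t²·sin(8t)} = 8·(48s² - 1024)/(s² + 64)³ = (384s² - 8192)/(s² + 64)³

Final answer: (384s² - 8192)/(s² + 64)³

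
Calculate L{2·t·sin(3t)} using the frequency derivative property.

L{sin(3t)} = 3/(s² + 9). By L{t·f(t)} = -F'(s): -d/ds[3/(s² + 9)] = -(3)·(-2s)/(s² + 9)² = 6s/(s² + 9)². Then L{2·t·sin(3t)} = 2·6s/(s² + 9)² = 12s/(s² + 9)²

Final answer: 12s/(s² + 9)²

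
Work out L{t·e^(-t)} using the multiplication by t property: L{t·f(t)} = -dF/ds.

Using L{t^n·e^(at)} = n!/(s-a)^(n+1), L{t·e^(-t)} = 1/(s+1)^2

Final answer: 1/(s+1)^2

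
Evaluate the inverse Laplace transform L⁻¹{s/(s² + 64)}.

L⁻¹{s/(s² + 64)} = cos(8t)

Final answer: cos(8t)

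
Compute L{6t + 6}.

L{6t + 6} = 6·L{t} + 6·L{1} = 6/s² + 6/s

Final answer: 6/s² + 6/s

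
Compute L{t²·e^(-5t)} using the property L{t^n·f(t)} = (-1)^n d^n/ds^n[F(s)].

L{e^(-5t)} = 1/(s+5). d/ds[1/(s+5)] = -1/(s+5)². d²/ds²[1/(s+5)] = 2/(s+5)³. So L{t²·e^(-5t)} = (-1)² · 2/(s+5)³ = 2/(s+5)³

Final answer: 2/(s+5)³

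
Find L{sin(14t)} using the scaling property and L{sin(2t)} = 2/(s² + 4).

Using L{f(at)} = (1/a)F(s/a) with a=7: L{sin(14t)} = (1/7) · 2/((s/7)² + 4) = (1/7) · 2·49/(s² + 196) = 14/(s² + 196)

Final answer: 14/(s² + 196)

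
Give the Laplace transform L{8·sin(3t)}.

L{sin(ωt)} = ω/(s² + ω²), so L{sin(3t)} = 3/(s² + 9). Then L{8·sin(3t)} = 8·3/(s² + 9) = 24/(s² + 9)

Final answer: 24/(s² + 9)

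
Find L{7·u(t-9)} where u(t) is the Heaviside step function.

L{u(t-a)} = e^(-as)/s. Here a=9, so L{u(t-9)} = e^(-9s)/s, and L{7·u(t-9)} = 7·e^(-9s)/s

Final answer: 7·e^(-9s)/s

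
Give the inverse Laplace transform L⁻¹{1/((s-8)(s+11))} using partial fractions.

Decompose: A/(s-8) + B/(s+11). A = 1/19, B = -1/19. f(t) = (e^(8t) - e^(-11t))/19

Final answer: (e^(8t) - e^(-11t))/19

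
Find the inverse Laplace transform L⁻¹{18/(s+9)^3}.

L⁻¹{n!/(s-a)^(n+1)} = t^n·e^(at) with n=2, a=-9. So L⁻¹{2/(s+9)^3} = t^2·e^(-9t), and L⁻¹{18/(s+9)^3} = (18/2)·t^2·e^(-9t) = 9·t^2·e^(-9t)

Final answer: 9·t^2·e^(-9t)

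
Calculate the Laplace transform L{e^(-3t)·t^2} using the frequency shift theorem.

L{e^(at)·t^n} = n!/(s-a)^(n+1), so L{e^(-3t)·t^2} = 2/(s+3)^3

Final answer: 2/(s+3)^3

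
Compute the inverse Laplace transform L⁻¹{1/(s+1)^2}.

L⁻¹{n!/(s-a)^(n+1)} = t^n·e^(at), so L⁻¹{1/(s+1)^2} = t·e^(-t)

Final answer: t·e^(-t)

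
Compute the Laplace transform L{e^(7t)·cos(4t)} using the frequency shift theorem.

Frequency shift: L{e^(at)f(t)} = F(s-a). L{e^(7t)·cos(4t)} = (s-7)/((s-7)² + 16)

Final answer: (s-7)/((s-7)² + 16)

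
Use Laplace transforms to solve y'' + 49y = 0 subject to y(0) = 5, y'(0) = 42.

L{y''} + 49L{y} = 0. s²Y - 5s - 42 + 49Y = 0. Y(s² + 49) = 5s + 42. Y = (5s + 42)/(s² + 49). Inverting: y(t) = 5cos(7t) + 6sin(7t)

Final answer: y(t) = 5cos(7t) + 6sin(7t)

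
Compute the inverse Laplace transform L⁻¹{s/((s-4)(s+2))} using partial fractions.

Using partial fractions, f(t) = (4e^(4t) + 2e^(-2t))/6

Final answer: (4e^(4t) + 2e^(-2t))/6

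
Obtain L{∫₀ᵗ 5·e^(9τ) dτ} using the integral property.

L{∫₀ᵗ f(τ)dτ} = F(s)/s with F(s) = 5/(s-9), so L{∫₀ᵗ 5·e^(9τ) dτ} = 5/(s(s-9))

Final answer: 5/(s(s-9))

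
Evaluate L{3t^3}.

L{t^n} = n!/s^(n+1). So L{3t^3} = 3·3!/s^4 = 18/s^4

Final answer: 18/s^4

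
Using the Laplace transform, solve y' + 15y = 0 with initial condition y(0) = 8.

L{y'} + 15L{y} = 0. sY - 8 + 15Y = 0. Y(s+15) = 8. Y = 8/(s+15)

Final answer: y(t) = 8e^(-15t)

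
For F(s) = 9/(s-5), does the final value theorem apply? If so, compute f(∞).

sF(s) = 9s/(s-5) has a pole at s = 5 in the right half-plane. Theorem does NOT apply (unstable system; f(t) = 9·e^(5t) grows without bound).

Final answer: Not applicable (unstable)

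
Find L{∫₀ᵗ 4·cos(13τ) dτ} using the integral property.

L{∫₀ᵗ f(τ)dτ} = F(s)/s with F(s) = 4s/(s² + 169), so the result is (4s/(s² + 169))/s = 4/(s² + 169)

Final answer: 4/(s² + 169)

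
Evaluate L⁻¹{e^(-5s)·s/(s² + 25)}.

L⁻¹{s/(s² + 25)} = cos(5t). By the time shift theorem, L⁻¹{e^(-as)F(s)} = u(t-a)f(t-a) with a=5, so L⁻¹{e^(-5s)·s/(s² + 25)} = u(t-5)·cos(5(t-5))

Final answer: u(t-5)·cos(5(t-5))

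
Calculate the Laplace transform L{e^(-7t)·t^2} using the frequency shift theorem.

L{e^(at)·t^n} = n!/(s-a)^(n+1), so L{e^(-7t)·t^2} = 2/(s+7)^3

Final answer: 2/(s+7)^3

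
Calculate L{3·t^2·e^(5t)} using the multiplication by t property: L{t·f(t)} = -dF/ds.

Using L{t^n·e^(at)} = n!/(s-a)^(n+1), L{t^2·e^(5t)} = 2/(s-5)^3, so L{3·t^2·e^(5t)} = 3·2/(s-5)^3 = 6/(s-5)^3

Final answer: 6/(s-5)^3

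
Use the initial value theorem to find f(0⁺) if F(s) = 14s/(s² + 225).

f(0⁺) = lim_{s→∞} s·14s/(s² + 225) = lim_{s→∞} 14s²/(s² + 225) = 14

Final answer: 14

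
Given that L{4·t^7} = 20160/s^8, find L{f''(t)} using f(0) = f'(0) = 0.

L{f''(t)} = s²F(s) - sf(0) - f'(0) = s²·20160/s^8 - 0 - 0 = 20160/s^6

Final answer: 20160/s^6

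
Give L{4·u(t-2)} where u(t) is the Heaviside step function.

L{u(t-a)} = e^(-as)/s. Here a=2, so L{u(t-2)} = e^(-2s)/s, and L{4·u(t-2)} = 4·e^(-2s)/s

Final answer: 4·e^(-2s)/s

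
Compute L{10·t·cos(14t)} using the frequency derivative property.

L{cos(14t)} = s/(s² + 196). Derivative: d/ds[s/(s² + 196)] = [(s² + 196) - s·2s]/(s² + 196)² = (196 - s²)/(s² + 196)². So L{t·cos(14t)} = -F'(s) = (s² - 196)/(s² + 196)². Then L{10·t·cos(14t)} = 10·(s² - 196)/(s² + 196)²

Final answer: 10·(s² - 196)/(s² + 196)²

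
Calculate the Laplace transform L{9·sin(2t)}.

L{sin(ωt)} = ω/(s² + ω²), so L{sin(2t)} = 2/(s² + 4). Then L{9·sin(2t)} = 9·2/(s² + 4) = 18/(s² + 4)

Final answer: 18/(s² + 4)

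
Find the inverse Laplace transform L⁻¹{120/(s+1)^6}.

L⁻¹{n!/(s-a)^(n+1)} = t^n·e^(at), so L⁻¹{120/(s+1)^6} = t^5·e^(-t)

Final answer: t^5·e^(-t)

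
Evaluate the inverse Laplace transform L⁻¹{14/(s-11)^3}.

L⁻¹{n!/(s-a)^(n+1)} = t^n·e^(at) with n=2, a=11. So L⁻¹{2/(s-11)^3} = t^2·e^(11t), and L⁻¹{14/(s-11)^3} = (14/2)·t^2·e^(11t) = 7·t^2·e^(11t)

Final answer: 7·t^2·e^(11t)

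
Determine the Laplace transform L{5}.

L{5} = 5 · L{1} = 5/s

Final answer: 5/s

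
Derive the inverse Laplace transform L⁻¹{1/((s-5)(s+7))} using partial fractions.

Decompose: A/(s-5) + B/(s+7). A = 1/12, B = -1/12. f(t) = (e^(5t) - e^(-7t))/12

Final answer: (e^(5t) - e^(-7t))/12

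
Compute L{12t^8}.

L{t^n} = n!/s^(n+1). So L{12t^8} = 12·8!/s^9 = 483840/s^9

Final answer: 483840/s^9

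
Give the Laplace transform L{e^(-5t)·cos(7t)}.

L{e^(at)·cos(ωt)} = (s-a)/((s-a)² + ω²), so L{e^(-5t)·cos(7t)} = (s+5)/((s+5)² + 49)

Final answer: (s+5)/((s+5)² + 49)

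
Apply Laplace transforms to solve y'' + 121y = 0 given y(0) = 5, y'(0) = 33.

L{y''} + 121L{y} = 0. s²Y - 5s - 33 + 121Y = 0. Y(s² + 121) = 5s + 33. Y = (5s + 33)/(s² + 121). Inverting: y(t) = 5cos(11t) + 3sin(11t)

Final answer: y(t) = 5cos(11t) + 3sin(11t)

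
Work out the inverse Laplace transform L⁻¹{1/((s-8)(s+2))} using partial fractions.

Decompose: A/(s-8) + B/(s+2). A = 1/10, B = -1/10. f(t) = (e^(8t) - e^(-2t))/10

Final answer: (e^(8t) - e^(-2t))/10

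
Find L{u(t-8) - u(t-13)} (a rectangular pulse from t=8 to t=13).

L{u(t-a)} = e^(-as)/s. L{u(t-8) - u(t-13)} = (e^(-8s) - e^(-13s))/s

Final answer: (e^(-8s) - e^(-13s))/s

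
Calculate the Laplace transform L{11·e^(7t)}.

L{e^(at)} = 1/(s-a), so L{e^(7t)} = 1/(s-7). Then L{11·e^(7t)} = 11/(s-7)

Final answer: 11/(s-7)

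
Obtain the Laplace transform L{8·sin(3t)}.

L{sin(ωt)} = ω/(s² + ω²), so L{sin(3t)} = 3/(s² + 9). Then L{8·sin(3t)} = 8·3/(s² + 9) = 24/(s² + 9)

Final answer: 24/(s² + 9)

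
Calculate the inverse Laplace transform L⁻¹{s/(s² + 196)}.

L⁻¹{s/(s² + 196)} = cos(14t)

Final answer: cos(14t)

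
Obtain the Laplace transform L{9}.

L{9} = 9 · L{1} = 9/s

Final answer: 9/s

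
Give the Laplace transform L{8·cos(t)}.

L{cos(ωt)} = s/(s² + ω²), so L{cos(t)} = s/(s² + 1). Then L{8·cos(t)} = 8·s/(s² + 1) = 8s/(s² + 1)

Final answer: 8s/(s² + 1)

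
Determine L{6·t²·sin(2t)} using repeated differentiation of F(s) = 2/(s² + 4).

F(s) = 2/(s² + 4). F'(s) = -4s/(s² + 4)². F''(s) = -4(4 - 3s²)/(s² + 4)³ = (12s² - 16)/(s² + 4)³. So L{t²·sin(2t)} = (-1)² F''(s) = (12s² - 16)/(s² + 4)³. Then L{6·t²·sin(2t)} = 6·(12s² - 16)/(s² + 4)³ = (72s² - 96)/(s² + 4)³

Final answer: (72s² - 96)/(s² + 4)³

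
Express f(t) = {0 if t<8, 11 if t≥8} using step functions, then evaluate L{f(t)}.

f(t) = 11·u(t-8). L{u(t-8)} = e^(-8s)/s, so L{f(t)} = 11·e^(-8s)/s

Final answer: 11·e^(-8s)/s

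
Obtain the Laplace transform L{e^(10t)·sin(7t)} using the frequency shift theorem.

Frequency shift: L{e^(at)f(t)} = F(s-a). L{e^(10t)·sin(7t)} = 7/((s-10)² + 49)

Final answer: 7/((s-10)² + 49)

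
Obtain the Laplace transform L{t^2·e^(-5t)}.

L{t^n·e^(at)} = n!/(s-a)^(n+1), so L{t^2·e^(-5t)} = 2/(s+5)^3

Final answer: 2/(s+5)^3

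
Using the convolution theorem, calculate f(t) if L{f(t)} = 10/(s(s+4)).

10/(s(s+4)) = (10/s)·(1/(s+4)) = L{10}·L{e^(-4t)}. By convolution, f(t) = 10*e^(-4t) = ∫₀ᵗ 10·e^(-4τ) dτ = 10·(1 - e^(-4t))/4

Final answer: 10·(1 - e^(-4t))/4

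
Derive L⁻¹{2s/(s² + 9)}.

This is the form c·s/(s² + a²) with a = 3, c = 2. L⁻¹ = 2·cos(3t)

Final answer: 2·cos(3t)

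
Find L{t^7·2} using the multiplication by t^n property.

L{2} = 2/s. d^1/ds^1[1/s] = -1/s². d^2/ds^2[1/s] = 2/s^3. d^3/ds^3[1/s] = -6/s^4. d^4/ds^4[1/s] = 24/s^5. d^5/ds^5[1/s] = -120/s^6. d^6/ds^6[1/s] = 720/s^7. d^7/ds^7[1/s] = -5040/s^8. So L{t^7} = (-1)^{7}·-5040/s^8 = 5040/s^8. Then L{t^7·2} = 2·5040/s^8 = 10080/s^8

Final answer: 10080/s^8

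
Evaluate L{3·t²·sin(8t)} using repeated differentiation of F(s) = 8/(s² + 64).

F(s) = 8/(s² + 64). F'(s) = -16s/(s² + 64)². F''(s) = -16(64 - 3s²)/(s² + 64)³ = (48s² - 1024)/(s² + 64)³. So L{t²·sin(8t)} = (-1)² F''(s) = (48s² - 1024)/(s² + 64)³. Then L{3·t²·sin(8t)} = 3·(48s² - 1024)/(s² + 64)³ = (144s² - 3072)/(s² + 64)³

Final answer: (144s² - 3072)/(s² + 64)³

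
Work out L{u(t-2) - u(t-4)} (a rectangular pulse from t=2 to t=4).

L{u(t-a)} = e^(-as)/s. L{u(t-2) - u(t-4)} = (e^(-2s) - e^(-4s))/s

Final answer: (e^(-2s) - e^(-4s))/s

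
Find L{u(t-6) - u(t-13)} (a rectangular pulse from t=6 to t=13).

L{u(t-a)} = e^(-as)/s. L{u(t-6) - u(t-13)} = (e^(-6s) - e^(-13s))/s

Final answer: (e^(-6s) - e^(-13s))/s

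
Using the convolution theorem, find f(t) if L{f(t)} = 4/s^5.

4/s^5 = (4/s)·(1/s^4) = L{4}·L{t^3/6}. By convolution, f(t) = 4*t^3/6 = ∫₀ᵗ 4·τ^3/6 dτ = 4·t^4/24

Final answer: 4·t^4/24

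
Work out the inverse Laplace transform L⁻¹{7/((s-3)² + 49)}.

Using frequency shift, L⁻¹{7/((s-3)² + 49)} = e^(3t)·sin(7t)

Final answer: e^(3t)·sin(7t)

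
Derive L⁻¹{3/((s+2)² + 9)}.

Form: b/((s-a)² + b²) → e^(at)sin(bt). With a=-2, b=3

Final answer: e^(-2t)·sin(3t)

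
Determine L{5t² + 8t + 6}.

L{5t² + 8t + 6} = 5·2/s³ + 8/s² + 6/s = 10/s³ + 8/s² + 6/s

Final answer: 10/s³ + 8/s² + 6/s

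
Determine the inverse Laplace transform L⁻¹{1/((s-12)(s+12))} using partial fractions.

Decompose: A/(s-12) + B/(s+12). A = 1/24, B = -1/24. f(t) = (e^(12t) - e^(-12t))/24

Final answer: (e^(12t) - e^(-12t))/24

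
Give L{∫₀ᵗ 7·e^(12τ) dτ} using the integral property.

L{∫₀ᵗ f(τ)dτ} = F(s)/s with F(s) = 7/(s-12), so L{∫₀ᵗ 7·e^(12τ) dτ} = 7/(s(s-12))

Final answer: 7/(s(s-12))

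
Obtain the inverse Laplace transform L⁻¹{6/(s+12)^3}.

L⁻¹{n!/(s-a)^(n+1)} = t^n·e^(at) with n=2, a=-12. So L⁻¹{2/(s+12)^3} = t^2·e^(-12t), and L⁻¹{6/(s+12)^3} = (6/2)·t^2·e^(-12t) = 3·t^2·e^(-12t)

Final answer: 3·t^2·e^(-12t)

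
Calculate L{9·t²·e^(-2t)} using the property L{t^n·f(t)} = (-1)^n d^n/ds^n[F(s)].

L{e^(-2t)} = 1/(s+2). d/ds[1/(s+2)] = -1/(s+2)². d²/ds²[1/(s+2)] = 2/(s+2)³. So L{t²·e^(-2t)} = (-1)² · 2/(s+2)³ = 2/(s+2)³. Then L{9·t²·e^(-2t)} = 9·2/(s+2)³ = 18/(s+2)³

Final answer: 18/(s+2)³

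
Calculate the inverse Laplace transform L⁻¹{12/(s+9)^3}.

L⁻¹{n!/(s-a)^(n+1)} = t^n·e^(at) with n=2, a=-9. So L⁻¹{2/(s+9)^3} = t^2·e^(-9t), and L⁻¹{12/(s+9)^3} = (12/2)·t^2·e^(-9t) = 6·t^2·e^(-9t)

Final answer: 6·t^2·e^(-9t)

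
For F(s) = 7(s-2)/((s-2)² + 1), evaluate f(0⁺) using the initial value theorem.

f(0⁺) = lim_{s→∞} sF(s) = lim_{s→∞} 7s(s-2)/((s-2)² + 1) = 7

Final answer: 7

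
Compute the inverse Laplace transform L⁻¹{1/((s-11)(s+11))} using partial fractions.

Decompose: A/(s-11) + B/(s+11). A = 1/22, B = -1/22. f(t) = (e^(11t) - e^(-11t))/22

Final answer: (e^(11t) - e^(-11t))/22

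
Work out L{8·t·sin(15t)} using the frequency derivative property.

L{sin(15t)} = 15/(s² + 225). By L{t·f(t)} = -F'(s): -d/ds[15/(s² + 225)] = -(15)·(-2s)/(s² + 225)² = 30s/(s² + 225)². Then L{8·t·sin(15t)} = 8·30s/(s² + 225)² = 240s/(s² + 225)²

Final answer: 240s/(s² + 225)²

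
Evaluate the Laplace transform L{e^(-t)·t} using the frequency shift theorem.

L{e^(at)·t^n} = n!/(s-a)^(n+1), so L{e^(-t)·t} = 1/(s+1)^2

Final answer: 1/(s+1)^2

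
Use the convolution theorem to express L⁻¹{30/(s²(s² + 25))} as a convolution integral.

30/(s²(s² + 25)) = (1/s²)·(30/(s² + 25)) = L{t}·L{6·sin(5t)}. So f(t) = t*(6·sin(5t)) = ∫₀ᵗ 6τ·sin(5(t-τ)) dτ

Final answer: ∫₀ᵗ 6τ·sin(5(t-τ)) dτ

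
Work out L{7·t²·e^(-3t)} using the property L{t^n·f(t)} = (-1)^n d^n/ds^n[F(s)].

L{e^(-3t)} = 1/(s+3). d/ds[1/(s+3)] = -1/(s+3)². d²/ds²[1/(s+3)] = 2/(s+3)³. So L{t²·e^(-3t)} = (-1)² · 2/(s+3)³ = 2/(s+3)³. Then L{7·t²·e^(-3t)} = 7·2/(s+3)³ = 14/(s+3)³

Final answer: 14/(s+3)³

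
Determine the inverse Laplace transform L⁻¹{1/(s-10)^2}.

L⁻¹{n!/(s-a)^(n+1)} = t^n·e^(at) with n=1, a=10. So L⁻¹{1/(s-10)^2} = t·e^(10t)

Final answer: t·e^(10t)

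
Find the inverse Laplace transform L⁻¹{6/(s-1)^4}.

L⁻¹{n!/(s-a)^(n+1)} = t^n·e^(at), so L⁻¹{6/(s-1)^4} = t^3·e^t

Final answer: t^3·e^t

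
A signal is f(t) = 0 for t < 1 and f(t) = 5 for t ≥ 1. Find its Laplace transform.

f(t) = 5·u(t-1). L{u(t-1)} = e^(-s)/s, so L{f(t)} = 5·e^(-s)/s

Final answer: 5·e^(-s)/s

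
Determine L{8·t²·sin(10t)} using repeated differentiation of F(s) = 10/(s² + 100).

F(s) = 10/(s² + 100). F'(s) = -20s/(s² + 100)². F''(s) = -20(100 - 3s²)/(s² + 100)³ = (60s² - 2000)/(s² + 100)³. So L{t²·sin(10t)} = (-1)² F''(s) = (60s² - 2000)/(s² + 100)³. Then L{8·t²·sin(10t)} = 8·(60s² - 2000)/(s² + 100)³ = (480s² - 16000)/(s² + 100)³

Final answer: (480s² - 16000)/(s² + 100)³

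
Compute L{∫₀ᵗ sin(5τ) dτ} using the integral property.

L{∫₀ᵗ f(τ)dτ} = F(s)/s with F(s) = 5/(s² + 25), so the result is (5/(s² + 25))/s = 5/(s(s² + 25))

Final answer: 5/(s(s² + 25))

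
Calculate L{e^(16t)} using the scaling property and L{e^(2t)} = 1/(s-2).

Using L{f(at)} = (1/a)F(s/a) with a=8 and f(t) = e^(2t): L{e^(16t)} = (1/8) · 1/((s/8)-2) = (1/8) · 8/(s-16) = 1/(s-16)

Final answer: 1/(s-16)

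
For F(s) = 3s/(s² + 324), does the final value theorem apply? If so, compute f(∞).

The final value theorem requires all poles of sF(s) in the left half-plane. sF(s) = 3s²/(s² + 324) has poles at s = ±18i (imaginary axis). Theorem does NOT apply (oscillatory system).

Final answer: Not applicable (oscillatory)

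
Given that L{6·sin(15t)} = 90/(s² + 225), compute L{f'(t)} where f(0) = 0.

L{f'(t)} = s·F(s) - f(0) = s·90/(s² + 225) - 0 = 90s/(s² + 225)

Final answer: 90s/(s² + 225)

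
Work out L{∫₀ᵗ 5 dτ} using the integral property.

L{∫₀ᵗ f(τ)dτ} = F(s)/s with f(t) = 5. F(s) = 5/s, so L{∫₀ᵗ 5 dτ} = (5/s)/s = 5/s². (Check: ∫₀ᵗ 5 dτ = 5t.)

Final answer: 5/s²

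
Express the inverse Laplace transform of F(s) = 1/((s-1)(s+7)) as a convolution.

1/((s-1)(s+7)) = (1/(s-1))·(1/(s+7)) = L{e^t}·L{e^(-7t)}. So f(t) = e^t*e^(-7t) = ∫₀ᵗ e^(τ)·e^(-7(t-τ)) dτ

Final answer: ∫₀ᵗ e^(τ)·e^(-7(t-τ)) dτ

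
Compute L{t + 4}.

L{t + 4} = L{t} + 4·L{1} = 1/s² + 4/s

Final answer: 1/s² + 4/s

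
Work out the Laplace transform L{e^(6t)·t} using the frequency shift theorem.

L{e^(at)·t^n} = n!/(s-a)^(n+1), so L{e^(6t)·t} = 1/(s-6)^2

Final answer: 1/(s-6)^2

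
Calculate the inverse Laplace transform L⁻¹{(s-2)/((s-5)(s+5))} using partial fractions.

Using partial fractions, f(t) = (3e^(5t) + 7e^(-5t))/10

Final answer: (3e^(5t) + 7e^(-5t))/10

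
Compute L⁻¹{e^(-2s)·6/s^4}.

L⁻¹{6/s^4} = t^3. By the time shift theorem, L⁻¹{e^(-as)F(s)} = u(t-a)f(t-a) with a=2, so L⁻¹{e^(-2s)·6/s^4} = u(t-2)·(t-2)^3

Final answer: u(t-2)·(t-2)^3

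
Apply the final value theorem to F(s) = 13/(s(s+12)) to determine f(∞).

f(∞) = lim_{s→0} s·13/(s(s+12)) = lim_{s→0} 13/(s+12) = 13/12 = 13/12

Final answer: 13/12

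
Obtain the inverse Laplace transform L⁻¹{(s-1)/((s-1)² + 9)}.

Using frequency shift, L⁻¹{(s-1)/((s-1)² + 9)} = e^t·cos(3t)

Final answer: e^t·cos(3t)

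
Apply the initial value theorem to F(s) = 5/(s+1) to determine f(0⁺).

f(0⁺) = lim_{s→∞} s·5/(s+1) = lim_{s→∞} 5s/(s+1) = 5

Final answer: 5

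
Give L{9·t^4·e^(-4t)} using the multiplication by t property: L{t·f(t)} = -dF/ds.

Using L{t^n·e^(at)} = n!/(s-a)^(n+1), L{t^4·e^(-4t)} = 24/(s+4)^5, so L{9·t^4·e^(-4t)} = 9·24/(s+4)^5 = 216/(s+4)^5

Final answer: 216/(s+4)^5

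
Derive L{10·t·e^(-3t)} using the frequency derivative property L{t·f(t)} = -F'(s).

L{e^(-3t)} = 1/(s+3). By frequency derivative: L{t·e^(-3t)} = -d/ds[1/(s+3)] = -(-1)/(s+3)² = 1/(s+3)². Then L{10·t·e^(-3t)} = 10·1/(s+3)² = 10/(s+3)²

Final answer: 10/(s+3)²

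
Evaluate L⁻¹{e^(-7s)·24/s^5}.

L⁻¹{24/s^5} = t^4. By the time shift theorem, L⁻¹{e^(-as)F(s)} = u(t-a)f(t-a) with a=7, so L⁻¹{e^(-7s)·24/s^5} = u(t-7)·(t-7)^4

Final answer: u(t-7)·(t-7)^4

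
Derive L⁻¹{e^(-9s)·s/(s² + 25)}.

L⁻¹{s/(s² + 25)} = cos(5t). By the time shift theorem, L⁻¹{e^(-as)F(s)} = u(t-a)f(t-a) with a=9, so L⁻¹{e^(-9s)·s/(s² + 25)} = u(t-9)·cos(5(t-9))

Final answer: u(t-9)·cos(5(t-9))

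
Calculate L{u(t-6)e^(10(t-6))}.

u(t-a)f(t-a) with f(t)=e^(10t). L{e^(10t)} = 1/(s-10). By time shift: e^(-6s)/(s-10)

Final answer: e^(-6s)/(s-10)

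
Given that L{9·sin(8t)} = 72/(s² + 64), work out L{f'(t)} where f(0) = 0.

L{f'(t)} = s·F(s) - f(0) = s·72/(s² + 64) - 0 = 72s/(s² + 64)

Final answer: 72s/(s² + 64)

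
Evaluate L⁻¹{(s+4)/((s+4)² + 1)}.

Using frequency shift: L⁻¹{(s-a)/((s-a)² + b²)} = e^(at)cos(bt). Here a=-4, b=1

Final answer: e^(-4t)·cos(t)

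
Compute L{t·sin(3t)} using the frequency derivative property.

L{sin(3t)} = 3/(s² + 9). By L{t·f(t)} = -F'(s): -d/ds[3/(s² + 9)] = -(3)·(-2s)/(s² + 9)² = 6s/(s² + 9)²

Final answer: 6s/(s² + 9)²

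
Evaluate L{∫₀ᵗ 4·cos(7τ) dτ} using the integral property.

L{∫₀ᵗ f(τ)dτ} = F(s)/s with F(s) = 4s/(s² + 49), so the result is (4s/(s² + 49))/s = 4/(s² + 49)

Final answer: 4/(s² + 49)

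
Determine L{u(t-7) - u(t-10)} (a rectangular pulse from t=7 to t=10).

L{u(t-a)} = e^(-as)/s. L{u(t-7) - u(t-10)} = (e^(-7s) - e^(-10s))/s

Final answer: (e^(-7s) - e^(-10s))/s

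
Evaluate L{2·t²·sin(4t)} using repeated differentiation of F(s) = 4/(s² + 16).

F(s) = 4/(s² + 16). F'(s) = -8s/(s² + 16)². F''(s) = -8(16 - 3s²)/(s² + 16)³ = (24s² - 128)/(s² + 16)³. So L{t²·sin(4t)} = (-1)² F''(s) = (24s² - 128)/(s² + 16)³. Then L{2·t²·sin(4t)} = 2·(24s² - 128)/(s² + 16)³ = (48s² - 256)/(s² + 16)³

Final answer: (48s² - 256)/(s² + 16)³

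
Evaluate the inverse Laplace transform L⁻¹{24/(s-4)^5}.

L⁻¹{n!/(s-a)^(n+1)} = t^n·e^(at), so L⁻¹{24/(s-4)^5} = t^4·e^(4t)

Final answer: t^4·e^(4t)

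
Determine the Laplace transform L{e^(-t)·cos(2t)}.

L{e^(at)·cos(ωt)} = (s-a)/((s-a)² + ω²), so L{e^(-t)·cos(2t)} = (s+1)/((s+1)² + 4)

Final answer: (s+1)/((s+1)² + 4)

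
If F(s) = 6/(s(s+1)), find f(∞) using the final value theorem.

f(∞) = lim_{s→0} s·6/(s(s+1)) = lim_{s→0} 6/(s+1) = 6/1 = 6

Final answer: 6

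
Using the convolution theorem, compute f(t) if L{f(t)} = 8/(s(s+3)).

8/(s(s+3)) = (8/s)·(1/(s+3)) = L{8}·L{e^(-3t)}. By convolution, f(t) = 8*e^(-3t) = ∫₀ᵗ 8·e^(-3τ) dτ = 8·(1 - e^(-3t))/3

Final answer: 8·(1 - e^(-3t))/3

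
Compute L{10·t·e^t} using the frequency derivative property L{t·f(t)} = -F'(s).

L{e^t} = 1/(s-1). By frequency derivative: L{t·e^t} = -d/ds[1/(s-1)] = -(-1)/(s-1)² = 1/(s-1)². Then L{10·t·e^t} = 10·1/(s-1)² = 10/(s-1)²

Final answer: 10/(s-1)²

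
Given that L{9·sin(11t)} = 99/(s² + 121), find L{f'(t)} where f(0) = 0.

L{f'(t)} = s·F(s) - f(0) = s·99/(s² + 121) - 0 = 99s/(s² + 121)

Final answer: 99s/(s² + 121)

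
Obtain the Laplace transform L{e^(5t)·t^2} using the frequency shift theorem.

L{e^(at)·t^n} = n!/(s-a)^(n+1), so L{e^(5t)·t^2} = 2/(s-5)^3

Final answer: 2/(s-5)^3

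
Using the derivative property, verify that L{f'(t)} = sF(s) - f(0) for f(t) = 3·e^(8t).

f'(t) = 24e^(8t). Direct: L{f'(t)} = 24/(s-8). Property: s·3/(s-8) - 3 = (3s - 3(s-8))/(s-8) = 24/(s-8). ✓

Final answer: 24/(s-8)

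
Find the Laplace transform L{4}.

L{4} = 4 · L{1} = 4/s

Final answer: 4/s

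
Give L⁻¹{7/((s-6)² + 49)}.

Form: b/((s-a)² + b²) → e^(at)sin(bt). With a=6, b=7

Final answer: e^(6t)·sin(7t)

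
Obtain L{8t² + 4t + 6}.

L{8t² + 4t + 6} = 8·2/s³ + 4/s² + 6/s = 16/s³ + 4/s² + 6/s

Final answer: 16/s³ + 4/s² + 6/s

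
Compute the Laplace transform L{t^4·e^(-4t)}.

L{t^n·e^(at)} = n!/(s-a)^(n+1), so L{t^4·e^(-4t)} = 24/(s+4)^5

Final answer: 24/(s+4)^5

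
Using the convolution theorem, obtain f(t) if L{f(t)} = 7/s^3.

7/s^3 = (7/s)·(1/s^2) = L{7}·L{t}. By convolution, f(t) = 7*t = ∫₀ᵗ 7·τ dτ = 7·t²/2

Final answer: 7·t²/2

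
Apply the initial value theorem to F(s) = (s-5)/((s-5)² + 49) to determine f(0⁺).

f(0⁺) = lim_{s→∞} sF(s) = lim_{s→∞} s(s-5)/((s-5)² + 49) = 1

Final answer: 1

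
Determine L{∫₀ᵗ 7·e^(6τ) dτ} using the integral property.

L{∫₀ᵗ f(τ)dτ} = F(s)/s with F(s) = 7/(s-6), so L{∫₀ᵗ 7·e^(6τ) dτ} = 7/(s(s-6))

Final answer: 7/(s(s-6))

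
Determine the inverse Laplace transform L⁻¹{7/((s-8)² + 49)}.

Using frequency shift, L⁻¹{7/((s-8)² + 49)} = e^(8t)·sin(7t)

Final answer: e^(8t)·sin(7t)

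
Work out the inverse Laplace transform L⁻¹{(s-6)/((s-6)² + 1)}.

Using frequency shift, L⁻¹{(s-6)/((s-6)² + 1)} = e^(6t)·cos(t)

Final answer: e^(6t)·cos(t)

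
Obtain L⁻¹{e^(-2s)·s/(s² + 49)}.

L⁻¹{s/(s² + 49)} = cos(7t). By the time shift theorem, L⁻¹{e^(-as)F(s)} = u(t-a)f(t-a) with a=2, so L⁻¹{e^(-2s)·s/(s² + 49)} = u(t-2)·cos(7(t-2))

Final answer: u(t-2)·cos(7(t-2))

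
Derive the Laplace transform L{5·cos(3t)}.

L{cos(ωt)} = s/(s² + ω²), so L{cos(3t)} = s/(s² + 9). Then L{5·cos(3t)} = 5·s/(s² + 9) = 5s/(s² + 9)

Final answer: 5s/(s² + 9)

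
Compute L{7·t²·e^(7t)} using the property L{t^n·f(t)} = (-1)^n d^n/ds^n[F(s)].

L{e^(7t)} = 1/(s-7). d/ds[1/(s-7)] = -1/(s-7)². d²/ds²[1/(s-7)] = 2/(s-7)³. So L{t²·e^(7t)} = (-1)² · 2/(s-7)³ = 2/(s-7)³. Then L{7·t²·e^(7t)} = 7·2/(s-7)³ = 14/(s-7)³

Final answer: 14/(s-7)³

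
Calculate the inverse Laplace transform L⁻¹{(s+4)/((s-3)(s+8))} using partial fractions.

Using partial fractions, f(t) = (7e^(3t) + 4e^(-8t))/11

Final answer: (7e^(3t) + 4e^(-8t))/11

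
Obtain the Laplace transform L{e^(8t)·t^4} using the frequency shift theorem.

L{e^(at)·t^n} = n!/(s-a)^(n+1), so L{e^(8t)·t^4} = 24/(s-8)^5

Final answer: 24/(s-8)^5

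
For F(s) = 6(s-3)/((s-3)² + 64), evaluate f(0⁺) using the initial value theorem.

f(0⁺) = lim_{s→∞} sF(s) = lim_{s→∞} 6s(s-3)/((s-3)² + 64) = 6

Final answer: 6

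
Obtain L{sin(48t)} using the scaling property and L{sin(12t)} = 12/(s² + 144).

Using L{f(at)} = (1/a)F(s/a) with a=4: L{sin(48t)} = (1/4) · 12/((s/4)² + 144) = (1/4) · 12·16/(s² + 2304) = 48/(s² + 2304)

Final answer: 48/(s² + 2304)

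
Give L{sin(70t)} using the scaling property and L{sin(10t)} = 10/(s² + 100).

Using L{f(at)} = (1/a)F(s/a) with a=7: L{sin(70t)} = (1/7) · 10/((s/7)² + 100) = (1/7) · 10·49/(s² + 4900) = 70/(s² + 4900)

Final answer: 70/(s² + 4900)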